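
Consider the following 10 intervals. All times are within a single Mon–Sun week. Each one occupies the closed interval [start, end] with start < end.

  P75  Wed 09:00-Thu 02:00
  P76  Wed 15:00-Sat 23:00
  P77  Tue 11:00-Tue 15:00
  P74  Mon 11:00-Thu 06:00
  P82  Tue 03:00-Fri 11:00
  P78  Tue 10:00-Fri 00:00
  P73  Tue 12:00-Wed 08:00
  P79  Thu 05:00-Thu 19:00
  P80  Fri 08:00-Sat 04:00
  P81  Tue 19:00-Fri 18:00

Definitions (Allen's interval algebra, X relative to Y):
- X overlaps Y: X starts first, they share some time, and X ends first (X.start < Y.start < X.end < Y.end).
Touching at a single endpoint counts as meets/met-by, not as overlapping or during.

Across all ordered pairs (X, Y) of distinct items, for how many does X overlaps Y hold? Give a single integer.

Checking all 90 ordered pairs for relation 'overlaps'; matching pairs in alphabetical order:
(P73, P81): P73 overlaps P81 ✓
(P74, P76): P74 overlaps P76 ✓
(P74, P78): P74 overlaps P78 ✓
(P74, P79): P74 overlaps P79 ✓
(P74, P81): P74 overlaps P81 ✓
(P74, P82): P74 overlaps P82 ✓
(P75, P76): P75 overlaps P76 ✓
(P77, P73): P77 overlaps P73 ✓
(P78, P76): P78 overlaps P76 ✓
(P78, P81): P78 overlaps P81 ✓
(P81, P76): P81 overlaps P76 ✓
(P81, P80): P81 overlaps P80 ✓
(P82, P76): P82 overlaps P76 ✓
(P82, P80): P82 overlaps P80 ✓
(P82, P81): P82 overlaps P81 ✓
Count: 15.

15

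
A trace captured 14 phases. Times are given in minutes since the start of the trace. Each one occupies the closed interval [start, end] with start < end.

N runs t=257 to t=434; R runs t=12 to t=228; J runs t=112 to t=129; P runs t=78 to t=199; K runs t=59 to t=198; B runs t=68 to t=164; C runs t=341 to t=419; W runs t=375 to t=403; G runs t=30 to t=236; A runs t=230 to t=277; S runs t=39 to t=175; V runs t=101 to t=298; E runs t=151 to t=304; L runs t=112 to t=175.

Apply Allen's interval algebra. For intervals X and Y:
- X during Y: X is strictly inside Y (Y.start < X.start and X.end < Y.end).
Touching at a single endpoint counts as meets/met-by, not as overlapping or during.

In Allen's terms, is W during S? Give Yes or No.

W = [t=375, t=403], S = [t=39, t=175].
Actual relation of W to S: after.
Asked whether 'during' holds → No.

No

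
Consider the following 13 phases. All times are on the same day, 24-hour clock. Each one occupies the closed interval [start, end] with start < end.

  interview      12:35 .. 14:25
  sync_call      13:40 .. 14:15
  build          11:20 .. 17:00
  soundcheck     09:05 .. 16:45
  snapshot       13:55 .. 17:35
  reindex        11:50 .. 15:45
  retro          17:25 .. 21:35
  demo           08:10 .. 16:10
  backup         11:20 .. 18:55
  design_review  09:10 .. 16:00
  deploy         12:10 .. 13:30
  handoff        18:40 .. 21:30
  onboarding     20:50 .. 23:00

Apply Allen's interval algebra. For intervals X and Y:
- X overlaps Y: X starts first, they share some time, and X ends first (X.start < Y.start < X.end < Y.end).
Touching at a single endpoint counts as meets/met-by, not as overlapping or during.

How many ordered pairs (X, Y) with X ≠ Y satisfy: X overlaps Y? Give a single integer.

Checking all 156 ordered pairs for relation 'overlaps'; matching pairs in alphabetical order:
(backup, handoff): backup overlaps handoff ✓
(backup, retro): backup overlaps retro ✓
(build, snapshot): build overlaps snapshot ✓
(demo, backup): demo overlaps backup ✓
(demo, build): demo overlaps build ✓
(demo, snapshot): demo overlaps snapshot ✓
(demo, soundcheck): demo overlaps soundcheck ✓
(deploy, interview): deploy overlaps interview ✓
(design_review, backup): design_review overlaps backup ✓
(design_review, build): design_review overlaps build ✓
(design_review, snapshot): design_review overlaps snapshot ✓
(handoff, onboarding): handoff overlaps onboarding ✓
(interview, snapshot): interview overlaps snapshot ✓
(reindex, snapshot): reindex overlaps snapshot ✓
(retro, onboarding): retro overlaps onboarding ✓
(snapshot, retro): snapshot overlaps retro ✓
(soundcheck, backup): soundcheck overlaps backup ✓
(soundcheck, build): soundcheck overlaps build ✓
(soundcheck, snapshot): soundcheck overlaps snapshot ✓
(sync_call, snapshot): sync_call overlaps snapshot ✓
Count: 20.

20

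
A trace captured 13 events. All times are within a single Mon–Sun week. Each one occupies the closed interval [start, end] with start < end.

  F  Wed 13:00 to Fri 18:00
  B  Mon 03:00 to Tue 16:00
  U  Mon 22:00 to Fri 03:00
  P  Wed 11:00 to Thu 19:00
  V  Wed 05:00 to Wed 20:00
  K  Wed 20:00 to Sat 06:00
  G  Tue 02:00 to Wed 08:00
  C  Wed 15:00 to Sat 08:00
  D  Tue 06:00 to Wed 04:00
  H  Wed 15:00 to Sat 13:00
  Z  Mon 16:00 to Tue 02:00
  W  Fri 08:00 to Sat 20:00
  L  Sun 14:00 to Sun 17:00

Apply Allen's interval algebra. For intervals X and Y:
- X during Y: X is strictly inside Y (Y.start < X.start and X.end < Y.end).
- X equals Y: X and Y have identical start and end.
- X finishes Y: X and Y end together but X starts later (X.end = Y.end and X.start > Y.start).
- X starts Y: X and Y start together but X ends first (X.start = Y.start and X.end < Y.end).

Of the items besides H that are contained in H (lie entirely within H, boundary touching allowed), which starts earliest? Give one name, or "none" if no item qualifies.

C

Target H = [Wed 15:00, Sat 13:00].
B [Mon 03:00, Tue 16:00] → before → excluded.
C [Wed 15:00, Sat 08:00] → starts → candidate.
D [Tue 06:00, Wed 04:00] → before → excluded.
F [Wed 13:00, Fri 18:00] → overlaps → excluded.
G [Tue 02:00, Wed 08:00] → before → excluded.
K [Wed 20:00, Sat 06:00] → during → candidate.
L [Sun 14:00, Sun 17:00] → after → excluded.
P [Wed 11:00, Thu 19:00] → overlaps → excluded.
U [Mon 22:00, Fri 03:00] → overlaps → excluded.
V [Wed 05:00, Wed 20:00] → overlaps → excluded.
W [Fri 08:00, Sat 20:00] → overlapped-by → excluded.
Z [Mon 16:00, Tue 02:00] → before → excluded.
Among candidates, earliest start is Wed 15:00 → C.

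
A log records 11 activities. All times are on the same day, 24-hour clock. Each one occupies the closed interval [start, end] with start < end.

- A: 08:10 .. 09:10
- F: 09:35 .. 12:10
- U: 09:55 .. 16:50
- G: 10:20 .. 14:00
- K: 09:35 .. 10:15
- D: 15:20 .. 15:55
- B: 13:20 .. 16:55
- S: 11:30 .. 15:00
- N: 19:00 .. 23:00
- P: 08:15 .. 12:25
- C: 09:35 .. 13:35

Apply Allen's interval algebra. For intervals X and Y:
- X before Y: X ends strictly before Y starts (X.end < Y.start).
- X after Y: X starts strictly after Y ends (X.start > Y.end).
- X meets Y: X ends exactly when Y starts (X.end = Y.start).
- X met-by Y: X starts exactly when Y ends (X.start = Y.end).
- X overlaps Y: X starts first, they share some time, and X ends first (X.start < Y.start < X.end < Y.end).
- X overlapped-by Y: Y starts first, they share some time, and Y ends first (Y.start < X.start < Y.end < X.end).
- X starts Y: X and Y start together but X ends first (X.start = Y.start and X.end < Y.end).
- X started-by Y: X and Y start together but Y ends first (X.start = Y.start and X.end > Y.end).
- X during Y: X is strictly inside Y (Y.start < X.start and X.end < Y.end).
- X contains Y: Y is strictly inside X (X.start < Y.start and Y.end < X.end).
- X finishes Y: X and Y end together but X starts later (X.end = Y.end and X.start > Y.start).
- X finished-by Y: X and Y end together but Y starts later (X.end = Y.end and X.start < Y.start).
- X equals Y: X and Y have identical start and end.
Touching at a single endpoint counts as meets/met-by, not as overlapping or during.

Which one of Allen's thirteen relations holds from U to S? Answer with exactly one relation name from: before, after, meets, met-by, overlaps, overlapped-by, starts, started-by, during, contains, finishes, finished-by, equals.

U = [09:55, 16:50]; S = [11:30, 15:00].
Compare endpoints: U.start < S.start, U.start < S.end, U.end > S.start, U.end > S.end.
That pattern is 'contains'.

contains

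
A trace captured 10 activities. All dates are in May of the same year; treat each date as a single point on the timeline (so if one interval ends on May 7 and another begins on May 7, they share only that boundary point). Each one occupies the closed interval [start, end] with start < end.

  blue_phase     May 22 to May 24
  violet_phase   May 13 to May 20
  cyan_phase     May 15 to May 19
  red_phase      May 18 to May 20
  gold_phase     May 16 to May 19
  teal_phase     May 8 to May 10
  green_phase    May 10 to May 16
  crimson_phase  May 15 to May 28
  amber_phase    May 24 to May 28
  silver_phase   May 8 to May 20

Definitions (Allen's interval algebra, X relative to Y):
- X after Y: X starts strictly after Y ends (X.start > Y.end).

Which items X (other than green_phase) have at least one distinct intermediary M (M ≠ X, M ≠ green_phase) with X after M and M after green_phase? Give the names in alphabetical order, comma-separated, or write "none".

amber_phase, blue_phase

Target green_phase = [May 10, May 16].
Intermediaries M with M after green_phase: amber_phase, blue_phase, red_phase.
Via amber_phase — items with X after amber_phase: none.
Via blue_phase — items with X after blue_phase: none.
Via red_phase — items with X after red_phase: amber_phase, blue_phase.
Union: amber_phase, blue_phase.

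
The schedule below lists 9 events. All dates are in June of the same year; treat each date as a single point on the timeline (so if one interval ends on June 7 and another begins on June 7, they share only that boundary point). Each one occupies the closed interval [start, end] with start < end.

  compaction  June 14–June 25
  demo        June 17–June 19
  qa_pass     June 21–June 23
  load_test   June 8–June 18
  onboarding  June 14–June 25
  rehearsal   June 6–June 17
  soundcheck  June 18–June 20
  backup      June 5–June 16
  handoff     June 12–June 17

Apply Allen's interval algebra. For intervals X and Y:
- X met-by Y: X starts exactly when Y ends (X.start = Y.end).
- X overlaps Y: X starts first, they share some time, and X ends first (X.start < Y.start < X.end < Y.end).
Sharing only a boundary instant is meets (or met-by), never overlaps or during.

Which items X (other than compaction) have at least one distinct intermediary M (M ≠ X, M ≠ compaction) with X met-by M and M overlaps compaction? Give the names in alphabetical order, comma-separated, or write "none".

demo, soundcheck

Target compaction = [June 14, June 25].
Intermediaries M with M overlaps compaction: backup, handoff, load_test, rehearsal.
Via backup — items with X met-by backup: none.
Via handoff — items with X met-by handoff: demo.
Via load_test — items with X met-by load_test: soundcheck.
Via rehearsal — items with X met-by rehearsal: demo.
Union: demo, soundcheck.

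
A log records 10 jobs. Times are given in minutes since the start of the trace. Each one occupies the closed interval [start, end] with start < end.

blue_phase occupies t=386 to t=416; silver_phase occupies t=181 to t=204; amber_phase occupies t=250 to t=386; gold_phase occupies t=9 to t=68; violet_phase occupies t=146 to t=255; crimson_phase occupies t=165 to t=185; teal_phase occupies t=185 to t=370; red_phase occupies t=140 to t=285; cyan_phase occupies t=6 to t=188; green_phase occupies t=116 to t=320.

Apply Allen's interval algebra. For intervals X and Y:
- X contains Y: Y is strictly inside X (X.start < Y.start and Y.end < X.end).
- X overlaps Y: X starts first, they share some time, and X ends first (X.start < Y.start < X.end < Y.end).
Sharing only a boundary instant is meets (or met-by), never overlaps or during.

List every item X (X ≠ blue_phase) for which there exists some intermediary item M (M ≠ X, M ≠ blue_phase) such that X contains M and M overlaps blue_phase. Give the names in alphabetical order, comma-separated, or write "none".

none

Target blue_phase = [t=386, t=416].
Intermediaries M with M overlaps blue_phase: none.
Union: none.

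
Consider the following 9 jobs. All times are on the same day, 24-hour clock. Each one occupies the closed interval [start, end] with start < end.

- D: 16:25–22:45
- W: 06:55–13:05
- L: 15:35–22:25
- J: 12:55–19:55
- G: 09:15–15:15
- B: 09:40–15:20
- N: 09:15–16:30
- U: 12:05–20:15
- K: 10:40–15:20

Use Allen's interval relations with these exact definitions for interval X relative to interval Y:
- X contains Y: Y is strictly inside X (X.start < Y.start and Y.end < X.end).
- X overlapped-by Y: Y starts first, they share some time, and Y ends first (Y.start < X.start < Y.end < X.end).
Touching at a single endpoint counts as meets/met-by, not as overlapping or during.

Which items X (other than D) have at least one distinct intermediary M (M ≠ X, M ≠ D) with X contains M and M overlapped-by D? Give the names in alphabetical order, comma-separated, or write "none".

Target D = [16:25, 22:45].
Intermediaries M with M overlapped-by D: none.
Union: none.

none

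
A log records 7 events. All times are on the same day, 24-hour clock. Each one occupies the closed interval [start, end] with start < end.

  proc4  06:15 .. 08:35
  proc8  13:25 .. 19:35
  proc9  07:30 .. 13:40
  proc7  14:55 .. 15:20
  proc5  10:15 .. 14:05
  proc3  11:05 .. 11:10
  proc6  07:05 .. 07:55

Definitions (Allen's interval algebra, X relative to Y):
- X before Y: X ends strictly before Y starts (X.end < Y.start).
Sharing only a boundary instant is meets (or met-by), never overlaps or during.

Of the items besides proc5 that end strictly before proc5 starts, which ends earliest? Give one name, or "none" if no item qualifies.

proc6

Target proc5 = [10:15, 14:05].
proc3 [11:05, 11:10] → during → excluded.
proc4 [06:15, 08:35] → before → candidate.
proc6 [07:05, 07:55] → before → candidate.
proc7 [14:55, 15:20] → after → excluded.
proc8 [13:25, 19:35] → overlapped-by → excluded.
proc9 [07:30, 13:40] → overlaps → excluded.
Among candidates, earliest end is 07:55 → proc6.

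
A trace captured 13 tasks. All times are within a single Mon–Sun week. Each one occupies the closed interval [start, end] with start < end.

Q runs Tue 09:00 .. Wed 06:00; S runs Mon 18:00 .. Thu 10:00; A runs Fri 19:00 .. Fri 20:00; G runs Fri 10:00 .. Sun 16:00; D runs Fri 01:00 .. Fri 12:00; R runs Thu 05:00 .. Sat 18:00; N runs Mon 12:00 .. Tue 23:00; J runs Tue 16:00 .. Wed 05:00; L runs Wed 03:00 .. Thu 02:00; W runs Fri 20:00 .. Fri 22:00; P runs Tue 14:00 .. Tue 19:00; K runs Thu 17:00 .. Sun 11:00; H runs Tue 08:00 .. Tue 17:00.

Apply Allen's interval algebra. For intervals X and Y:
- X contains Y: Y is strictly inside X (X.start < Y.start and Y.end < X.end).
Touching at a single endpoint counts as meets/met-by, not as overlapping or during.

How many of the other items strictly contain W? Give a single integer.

3

Target W = [Fri 20:00, Fri 22:00].
A [Fri 19:00, Fri 20:00] → meets → no.
D [Fri 01:00, Fri 12:00] → before → no.
G [Fri 10:00, Sun 16:00] → contains → counts.
H [Tue 08:00, Tue 17:00] → before → no.
J [Tue 16:00, Wed 05:00] → before → no.
K [Thu 17:00, Sun 11:00] → contains → counts.
L [Wed 03:00, Thu 02:00] → before → no.
N [Mon 12:00, Tue 23:00] → before → no.
P [Tue 14:00, Tue 19:00] → before → no.
Q [Tue 09:00, Wed 06:00] → before → no.
R [Thu 05:00, Sat 18:00] → contains → counts.
S [Mon 18:00, Thu 10:00] → before → no.
Total: 3.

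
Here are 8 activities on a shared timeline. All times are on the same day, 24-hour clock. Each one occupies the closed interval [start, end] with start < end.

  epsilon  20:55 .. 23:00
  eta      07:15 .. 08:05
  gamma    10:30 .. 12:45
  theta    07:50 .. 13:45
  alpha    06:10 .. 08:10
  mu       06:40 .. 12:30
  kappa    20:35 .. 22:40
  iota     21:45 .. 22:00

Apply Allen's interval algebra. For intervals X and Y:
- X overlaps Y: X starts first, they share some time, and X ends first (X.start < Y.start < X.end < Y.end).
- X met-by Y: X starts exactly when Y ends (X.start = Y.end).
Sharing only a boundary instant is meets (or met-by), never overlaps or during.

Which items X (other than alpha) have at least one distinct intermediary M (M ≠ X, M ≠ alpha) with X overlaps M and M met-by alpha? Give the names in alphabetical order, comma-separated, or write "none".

none

Target alpha = [06:10, 08:10].
Intermediaries M with M met-by alpha: none.
Union: none.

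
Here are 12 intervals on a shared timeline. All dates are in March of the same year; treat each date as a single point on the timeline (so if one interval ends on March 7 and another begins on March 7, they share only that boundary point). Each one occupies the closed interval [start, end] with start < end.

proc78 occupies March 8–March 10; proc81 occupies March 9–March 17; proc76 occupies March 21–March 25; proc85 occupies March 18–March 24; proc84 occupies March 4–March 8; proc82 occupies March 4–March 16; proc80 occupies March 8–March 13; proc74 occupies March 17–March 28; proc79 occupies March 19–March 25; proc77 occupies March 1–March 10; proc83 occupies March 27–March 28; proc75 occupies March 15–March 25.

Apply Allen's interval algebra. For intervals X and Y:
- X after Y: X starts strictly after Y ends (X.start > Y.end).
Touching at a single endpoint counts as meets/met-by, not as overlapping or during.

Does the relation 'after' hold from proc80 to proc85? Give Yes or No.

No

proc80 = [March 8, March 13], proc85 = [March 18, March 24].
Actual relation of proc80 to proc85: before.
Asked whether 'after' holds → No.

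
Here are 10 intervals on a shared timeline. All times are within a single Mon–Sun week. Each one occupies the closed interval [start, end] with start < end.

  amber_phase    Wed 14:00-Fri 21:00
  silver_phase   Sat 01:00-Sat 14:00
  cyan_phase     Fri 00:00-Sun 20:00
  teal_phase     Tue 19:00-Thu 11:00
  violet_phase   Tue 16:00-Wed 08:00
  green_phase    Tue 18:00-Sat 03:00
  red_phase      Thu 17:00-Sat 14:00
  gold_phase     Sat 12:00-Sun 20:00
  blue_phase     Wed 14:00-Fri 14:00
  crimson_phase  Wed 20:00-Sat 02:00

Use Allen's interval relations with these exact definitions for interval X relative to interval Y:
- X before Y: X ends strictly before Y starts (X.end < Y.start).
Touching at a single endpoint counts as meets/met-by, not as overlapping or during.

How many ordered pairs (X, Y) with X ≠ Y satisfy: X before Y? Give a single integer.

17

Checking all 90 ordered pairs for relation 'before'; matching pairs in alphabetical order:
(amber_phase, gold_phase): amber_phase before gold_phase ✓
(amber_phase, silver_phase): amber_phase before silver_phase ✓
(blue_phase, gold_phase): blue_phase before gold_phase ✓
(blue_phase, silver_phase): blue_phase before silver_phase ✓
(crimson_phase, gold_phase): crimson_phase before gold_phase ✓
(green_phase, gold_phase): green_phase before gold_phase ✓
(teal_phase, cyan_phase): teal_phase before cyan_phase ✓
(teal_phase, gold_phase): teal_phase before gold_phase ✓
(teal_phase, red_phase): teal_phase before red_phase ✓
(teal_phase, silver_phase): teal_phase before silver_phase ✓
(violet_phase, amber_phase): violet_phase before amber_phase ✓
(violet_phase, blue_phase): violet_phase before blue_phase ✓
(violet_phase, crimson_phase): violet_phase before crimson_phase ✓
(violet_phase, cyan_phase): violet_phase before cyan_phase ✓
(violet_phase, gold_phase): violet_phase before gold_phase ✓
(violet_phase, red_phase): violet_phase before red_phase ✓
(violet_phase, silver_phase): violet_phase before silver_phase ✓
Count: 17.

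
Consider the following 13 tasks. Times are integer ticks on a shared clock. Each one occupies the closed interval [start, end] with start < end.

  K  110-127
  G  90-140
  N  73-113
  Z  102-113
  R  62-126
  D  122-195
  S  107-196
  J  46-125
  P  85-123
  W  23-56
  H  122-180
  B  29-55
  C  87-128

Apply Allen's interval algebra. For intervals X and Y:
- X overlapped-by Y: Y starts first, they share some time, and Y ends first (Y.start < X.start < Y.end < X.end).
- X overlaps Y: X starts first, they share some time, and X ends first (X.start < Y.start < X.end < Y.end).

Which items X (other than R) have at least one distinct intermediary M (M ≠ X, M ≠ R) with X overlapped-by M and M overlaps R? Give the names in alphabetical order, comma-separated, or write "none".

C, D, G, H, K, S

Target R = [62, 126].
Intermediaries M with M overlaps R: J.
Via J — items with X overlapped-by J: C, D, G, H, K, S.
Union: C, D, G, H, K, S.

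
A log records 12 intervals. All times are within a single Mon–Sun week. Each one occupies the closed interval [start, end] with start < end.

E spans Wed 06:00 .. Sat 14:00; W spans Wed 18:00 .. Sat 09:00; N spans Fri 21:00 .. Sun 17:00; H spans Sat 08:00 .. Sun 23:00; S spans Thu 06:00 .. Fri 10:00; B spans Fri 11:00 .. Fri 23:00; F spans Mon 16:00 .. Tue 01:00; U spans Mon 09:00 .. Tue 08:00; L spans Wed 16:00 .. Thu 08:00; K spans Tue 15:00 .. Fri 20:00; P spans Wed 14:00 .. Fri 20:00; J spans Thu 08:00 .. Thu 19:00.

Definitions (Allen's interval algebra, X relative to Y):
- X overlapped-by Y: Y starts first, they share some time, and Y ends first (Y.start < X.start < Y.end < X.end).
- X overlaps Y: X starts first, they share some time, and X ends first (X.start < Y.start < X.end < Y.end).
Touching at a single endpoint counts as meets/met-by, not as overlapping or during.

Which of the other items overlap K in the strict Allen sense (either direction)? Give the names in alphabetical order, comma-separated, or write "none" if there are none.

B, E, W

Target K = [Tue 15:00, Fri 20:00].
B [Fri 11:00, Fri 23:00] → overlapped-by → yes.
E [Wed 06:00, Sat 14:00] → overlapped-by → yes.
F [Mon 16:00, Tue 01:00] → before → no.
H [Sat 08:00, Sun 23:00] → after → no.
J [Thu 08:00, Thu 19:00] → during → no.
L [Wed 16:00, Thu 08:00] → during → no.
N [Fri 21:00, Sun 17:00] → after → no.
P [Wed 14:00, Fri 20:00] → finishes → no.
S [Thu 06:00, Fri 10:00] → during → no.
U [Mon 09:00, Tue 08:00] → before → no.
W [Wed 18:00, Sat 09:00] → overlapped-by → yes.
Result: B, E, W.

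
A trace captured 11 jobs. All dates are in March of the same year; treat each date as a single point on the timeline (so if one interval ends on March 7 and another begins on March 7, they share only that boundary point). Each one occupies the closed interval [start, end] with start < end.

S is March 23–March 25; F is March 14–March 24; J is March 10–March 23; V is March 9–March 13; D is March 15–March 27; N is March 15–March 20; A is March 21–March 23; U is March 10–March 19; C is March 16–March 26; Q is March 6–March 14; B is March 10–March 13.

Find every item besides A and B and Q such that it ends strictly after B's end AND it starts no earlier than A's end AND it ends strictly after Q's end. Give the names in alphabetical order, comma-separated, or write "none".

S

Conditions: its end is strictly after B's end (X.end > March 13) AND its start is no earlier than A's end (X.start >= March 23) AND its end is strictly after Q's end (X.end > March 14).
C: end March 26 > March 13? ✓; start March 16 >= March 23? ✗; end March 26 > March 14? ✓ → no.
D: end March 27 > March 13? ✓; start March 15 >= March 23? ✗; end March 27 > March 14? ✓ → no.
F: end March 24 > March 13? ✓; start March 14 >= March 23? ✗; end March 24 > March 14? ✓ → no.
J: end March 23 > March 13? ✓; start March 10 >= March 23? ✗; end March 23 > March 14? ✓ → no.
N: end March 20 > March 13? ✓; start March 15 >= March 23? ✗; end March 20 > March 14? ✓ → no.
S: end March 25 > March 13? ✓; start March 23 >= March 23? ✓; end March 25 > March 14? ✓ → yes.
U: end March 19 > March 13? ✓; start March 10 >= March 23? ✗; end March 19 > March 14? ✓ → no.
V: end March 13 > March 13? ✗; start March 9 >= March 23? ✗; end March 13 > March 14? ✗ → no.
Result: S.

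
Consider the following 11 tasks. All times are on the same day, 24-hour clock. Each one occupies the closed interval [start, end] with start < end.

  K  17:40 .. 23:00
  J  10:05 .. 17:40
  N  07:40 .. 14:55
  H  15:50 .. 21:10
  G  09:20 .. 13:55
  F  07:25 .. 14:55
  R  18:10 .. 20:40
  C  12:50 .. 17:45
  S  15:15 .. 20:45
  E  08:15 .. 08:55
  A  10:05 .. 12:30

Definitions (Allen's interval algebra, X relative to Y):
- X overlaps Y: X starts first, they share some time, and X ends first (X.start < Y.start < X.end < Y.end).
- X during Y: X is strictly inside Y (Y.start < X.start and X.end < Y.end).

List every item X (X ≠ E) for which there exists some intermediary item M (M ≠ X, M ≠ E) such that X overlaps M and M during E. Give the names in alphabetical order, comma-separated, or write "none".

Target E = [08:15, 08:55].
Intermediaries M with M during E: none.
Union: none.

none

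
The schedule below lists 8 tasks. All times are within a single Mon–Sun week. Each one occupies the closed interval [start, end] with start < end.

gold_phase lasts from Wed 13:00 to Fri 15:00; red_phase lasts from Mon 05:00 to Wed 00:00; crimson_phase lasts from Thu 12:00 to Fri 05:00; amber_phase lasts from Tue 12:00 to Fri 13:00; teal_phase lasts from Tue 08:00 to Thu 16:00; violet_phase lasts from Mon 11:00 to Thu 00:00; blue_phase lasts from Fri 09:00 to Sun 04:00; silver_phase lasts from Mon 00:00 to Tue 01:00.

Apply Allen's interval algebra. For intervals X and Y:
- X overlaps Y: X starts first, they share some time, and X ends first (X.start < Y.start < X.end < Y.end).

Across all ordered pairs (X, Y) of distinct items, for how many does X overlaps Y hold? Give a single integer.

Checking all 56 ordered pairs for relation 'overlaps'; matching pairs in alphabetical order:
(amber_phase, blue_phase): amber_phase overlaps blue_phase ✓
(amber_phase, gold_phase): amber_phase overlaps gold_phase ✓
(gold_phase, blue_phase): gold_phase overlaps blue_phase ✓
(red_phase, amber_phase): red_phase overlaps amber_phase ✓
(red_phase, teal_phase): red_phase overlaps teal_phase ✓
(red_phase, violet_phase): red_phase overlaps violet_phase ✓
(silver_phase, red_phase): silver_phase overlaps red_phase ✓
(silver_phase, violet_phase): silver_phase overlaps violet_phase ✓
(teal_phase, amber_phase): teal_phase overlaps amber_phase ✓
(teal_phase, crimson_phase): teal_phase overlaps crimson_phase ✓
(teal_phase, gold_phase): teal_phase overlaps gold_phase ✓
(violet_phase, amber_phase): violet_phase overlaps amber_phase ✓
(violet_phase, gold_phase): violet_phase overlaps gold_phase ✓
(violet_phase, teal_phase): violet_phase overlaps teal_phase ✓
Count: 14.

14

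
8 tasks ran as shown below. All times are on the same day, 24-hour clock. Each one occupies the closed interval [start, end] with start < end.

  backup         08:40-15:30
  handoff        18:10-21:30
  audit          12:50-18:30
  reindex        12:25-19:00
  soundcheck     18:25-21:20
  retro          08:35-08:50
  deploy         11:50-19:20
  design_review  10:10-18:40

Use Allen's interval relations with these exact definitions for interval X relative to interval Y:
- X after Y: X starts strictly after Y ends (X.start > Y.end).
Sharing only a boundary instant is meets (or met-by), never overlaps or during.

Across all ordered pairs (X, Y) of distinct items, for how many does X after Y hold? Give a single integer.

8

Checking all 56 ordered pairs for relation 'after'; matching pairs in alphabetical order:
(audit, retro): audit after retro ✓
(deploy, retro): deploy after retro ✓
(design_review, retro): design_review after retro ✓
(handoff, backup): handoff after backup ✓
(handoff, retro): handoff after retro ✓
(reindex, retro): reindex after retro ✓
(soundcheck, backup): soundcheck after backup ✓
(soundcheck, retro): soundcheck after retro ✓
Count: 8.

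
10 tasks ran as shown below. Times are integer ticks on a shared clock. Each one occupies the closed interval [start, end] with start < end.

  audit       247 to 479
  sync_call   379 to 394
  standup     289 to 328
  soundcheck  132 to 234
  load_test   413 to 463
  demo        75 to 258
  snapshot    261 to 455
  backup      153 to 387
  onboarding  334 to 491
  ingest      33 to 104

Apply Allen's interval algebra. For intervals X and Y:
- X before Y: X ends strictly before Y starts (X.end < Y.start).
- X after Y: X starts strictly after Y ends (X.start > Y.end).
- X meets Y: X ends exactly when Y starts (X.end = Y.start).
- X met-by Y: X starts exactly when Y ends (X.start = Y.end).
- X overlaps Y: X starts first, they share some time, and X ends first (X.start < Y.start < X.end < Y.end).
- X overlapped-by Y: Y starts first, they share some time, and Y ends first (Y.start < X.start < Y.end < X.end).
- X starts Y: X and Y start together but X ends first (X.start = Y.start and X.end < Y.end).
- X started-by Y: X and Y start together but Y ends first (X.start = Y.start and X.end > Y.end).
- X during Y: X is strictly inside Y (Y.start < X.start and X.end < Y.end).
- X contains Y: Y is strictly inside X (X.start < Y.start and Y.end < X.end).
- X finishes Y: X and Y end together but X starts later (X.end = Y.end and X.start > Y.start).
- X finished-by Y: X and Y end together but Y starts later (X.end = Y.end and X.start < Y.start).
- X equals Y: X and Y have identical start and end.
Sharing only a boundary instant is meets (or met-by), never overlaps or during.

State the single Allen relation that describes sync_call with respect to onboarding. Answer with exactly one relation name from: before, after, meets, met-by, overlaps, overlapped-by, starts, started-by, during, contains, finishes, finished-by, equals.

sync_call = [379, 394]; onboarding = [334, 491].
Compare endpoints: sync_call.start > onboarding.start, sync_call.start < onboarding.end, sync_call.end > onboarding.start, sync_call.end < onboarding.end.
That pattern is 'during'.

during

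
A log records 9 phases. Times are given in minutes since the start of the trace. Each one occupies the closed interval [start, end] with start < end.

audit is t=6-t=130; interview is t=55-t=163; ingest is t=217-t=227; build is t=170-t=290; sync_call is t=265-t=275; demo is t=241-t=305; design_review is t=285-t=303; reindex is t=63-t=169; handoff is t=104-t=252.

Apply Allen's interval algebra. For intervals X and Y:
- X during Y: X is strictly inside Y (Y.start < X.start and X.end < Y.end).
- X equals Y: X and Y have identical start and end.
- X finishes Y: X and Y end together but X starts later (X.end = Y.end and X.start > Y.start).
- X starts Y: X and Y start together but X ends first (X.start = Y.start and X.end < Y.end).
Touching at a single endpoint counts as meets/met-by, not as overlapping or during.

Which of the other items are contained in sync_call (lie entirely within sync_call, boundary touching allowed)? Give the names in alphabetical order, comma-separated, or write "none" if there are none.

none

Target sync_call = [t=265, t=275].
audit [t=6, t=130] → before → no.
build [t=170, t=290] → contains → no.
demo [t=241, t=305] → contains → no.
design_review [t=285, t=303] → after → no.
handoff [t=104, t=252] → before → no.
ingest [t=217, t=227] → before → no.
interview [t=55, t=163] → before → no.
reindex [t=63, t=169] → before → no.
Result: none.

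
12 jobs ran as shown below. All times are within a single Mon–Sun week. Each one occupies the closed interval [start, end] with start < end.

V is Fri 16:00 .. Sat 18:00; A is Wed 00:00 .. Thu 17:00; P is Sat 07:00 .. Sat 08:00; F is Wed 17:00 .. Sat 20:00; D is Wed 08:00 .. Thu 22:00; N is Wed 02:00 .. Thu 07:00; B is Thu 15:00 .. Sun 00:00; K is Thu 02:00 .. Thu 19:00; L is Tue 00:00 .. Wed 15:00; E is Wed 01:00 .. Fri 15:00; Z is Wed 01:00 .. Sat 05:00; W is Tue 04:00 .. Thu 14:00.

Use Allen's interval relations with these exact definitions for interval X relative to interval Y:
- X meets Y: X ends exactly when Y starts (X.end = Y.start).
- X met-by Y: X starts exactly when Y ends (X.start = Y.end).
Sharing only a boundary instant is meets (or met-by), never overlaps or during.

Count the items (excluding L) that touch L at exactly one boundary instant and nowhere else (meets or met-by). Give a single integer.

Target L = [Tue 00:00, Wed 15:00].
A [Wed 00:00, Thu 17:00] → overlapped-by → no.
B [Thu 15:00, Sun 00:00] → after → no.
D [Wed 08:00, Thu 22:00] → overlapped-by → no.
E [Wed 01:00, Fri 15:00] → overlapped-by → no.
F [Wed 17:00, Sat 20:00] → after → no.
K [Thu 02:00, Thu 19:00] → after → no.
N [Wed 02:00, Thu 07:00] → overlapped-by → no.
P [Sat 07:00, Sat 08:00] → after → no.
V [Fri 16:00, Sat 18:00] → after → no.
W [Tue 04:00, Thu 14:00] → overlapped-by → no.
Z [Wed 01:00, Sat 05:00] → overlapped-by → no.
Total: 0.

0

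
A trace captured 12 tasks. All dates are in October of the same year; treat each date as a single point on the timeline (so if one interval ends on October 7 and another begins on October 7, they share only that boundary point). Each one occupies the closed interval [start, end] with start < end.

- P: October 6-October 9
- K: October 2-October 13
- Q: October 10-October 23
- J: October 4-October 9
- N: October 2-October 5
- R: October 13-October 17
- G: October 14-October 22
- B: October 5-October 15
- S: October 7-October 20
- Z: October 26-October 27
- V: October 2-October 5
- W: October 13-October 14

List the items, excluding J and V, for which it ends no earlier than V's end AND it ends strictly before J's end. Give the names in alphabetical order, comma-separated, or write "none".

N

Conditions: its end is no earlier than V's end (X.end >= October 5) AND its end is strictly before J's end (X.end < October 9).
B: end October 15 >= October 5? ✓; end October 15 < October 9? ✗ → no.
G: end October 22 >= October 5? ✓; end October 22 < October 9? ✗ → no.
K: end October 13 >= October 5? ✓; end October 13 < October 9? ✗ → no.
N: end October 5 >= October 5? ✓; end October 5 < October 9? ✓ → yes.
P: end October 9 >= October 5? ✓; end October 9 < October 9? ✗ → no.
Q: end October 23 >= October 5? ✓; end October 23 < October 9? ✗ → no.
R: end October 17 >= October 5? ✓; end October 17 < October 9? ✗ → no.
S: end October 20 >= October 5? ✓; end October 20 < October 9? ✗ → no.
W: end October 14 >= October 5? ✓; end October 14 < October 9? ✗ → no.
Z: end October 27 >= October 5? ✓; end October 27 < October 9? ✗ → no.
Result: N.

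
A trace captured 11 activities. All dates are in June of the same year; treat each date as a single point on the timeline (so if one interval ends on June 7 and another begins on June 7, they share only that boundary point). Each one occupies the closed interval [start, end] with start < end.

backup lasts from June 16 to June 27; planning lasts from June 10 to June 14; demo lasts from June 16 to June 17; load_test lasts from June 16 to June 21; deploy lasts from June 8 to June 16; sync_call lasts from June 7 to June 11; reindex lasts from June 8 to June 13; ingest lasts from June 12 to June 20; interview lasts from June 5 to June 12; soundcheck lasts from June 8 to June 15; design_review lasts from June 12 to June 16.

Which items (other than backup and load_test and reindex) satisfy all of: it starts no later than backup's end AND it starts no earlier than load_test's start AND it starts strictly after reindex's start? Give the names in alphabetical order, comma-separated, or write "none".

demo

Conditions: its start is no later than backup's end (X.start <= June 27) AND its start is no earlier than load_test's start (X.start >= June 16) AND its start is strictly after reindex's start (X.start > June 8).
demo: start June 16 <= June 27? ✓; start June 16 >= June 16? ✓; start June 16 > June 8? ✓ → yes.
deploy: start June 8 <= June 27? ✓; start June 8 >= June 16? ✗; start June 8 > June 8? ✗ → no.
design_review: start June 12 <= June 27? ✓; start June 12 >= June 16? ✗; start June 12 > June 8? ✓ → no.
ingest: start June 12 <= June 27? ✓; start June 12 >= June 16? ✗; start June 12 > June 8? ✓ → no.
interview: start June 5 <= June 27? ✓; start June 5 >= June 16? ✗; start June 5 > June 8? ✗ → no.
planning: start June 10 <= June 27? ✓; start June 10 >= June 16? ✗; start June 10 > June 8? ✓ → no.
soundcheck: start June 8 <= June 27? ✓; start June 8 >= June 16? ✗; start June 8 > June 8? ✗ → no.
sync_call: start June 7 <= June 27? ✓; start June 7 >= June 16? ✗; start June 7 > June 8? ✗ → no.
Result: demo.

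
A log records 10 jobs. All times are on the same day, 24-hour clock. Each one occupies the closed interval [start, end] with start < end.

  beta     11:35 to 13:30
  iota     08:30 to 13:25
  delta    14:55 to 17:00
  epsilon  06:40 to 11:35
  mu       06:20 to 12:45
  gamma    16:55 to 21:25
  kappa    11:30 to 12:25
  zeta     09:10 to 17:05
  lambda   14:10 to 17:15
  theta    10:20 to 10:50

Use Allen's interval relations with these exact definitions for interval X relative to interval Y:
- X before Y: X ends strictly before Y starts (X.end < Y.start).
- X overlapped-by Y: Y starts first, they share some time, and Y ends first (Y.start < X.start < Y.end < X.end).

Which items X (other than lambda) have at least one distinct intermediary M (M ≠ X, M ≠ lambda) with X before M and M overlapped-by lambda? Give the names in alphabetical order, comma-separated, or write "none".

Target lambda = [14:10, 17:15].
Intermediaries M with M overlapped-by lambda: gamma.
Via gamma — items with X before gamma: beta, epsilon, iota, kappa, mu, theta.
Union: beta, epsilon, iota, kappa, mu, theta.

beta, epsilon, iota, kappa, mu, theta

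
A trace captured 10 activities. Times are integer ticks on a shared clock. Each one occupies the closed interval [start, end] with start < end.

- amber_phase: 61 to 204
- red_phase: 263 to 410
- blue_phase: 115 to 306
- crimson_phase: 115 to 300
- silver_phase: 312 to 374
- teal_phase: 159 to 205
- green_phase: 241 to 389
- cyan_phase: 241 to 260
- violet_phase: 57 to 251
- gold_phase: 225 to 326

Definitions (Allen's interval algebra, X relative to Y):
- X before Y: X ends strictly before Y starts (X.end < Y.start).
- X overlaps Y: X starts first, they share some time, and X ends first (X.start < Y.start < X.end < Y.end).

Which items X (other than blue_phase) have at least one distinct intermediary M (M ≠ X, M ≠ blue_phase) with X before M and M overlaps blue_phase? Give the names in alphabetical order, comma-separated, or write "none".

Target blue_phase = [115, 306].
Intermediaries M with M overlaps blue_phase: amber_phase, violet_phase.
Via amber_phase — items with X before amber_phase: none.
Via violet_phase — items with X before violet_phase: none.
Union: none.

none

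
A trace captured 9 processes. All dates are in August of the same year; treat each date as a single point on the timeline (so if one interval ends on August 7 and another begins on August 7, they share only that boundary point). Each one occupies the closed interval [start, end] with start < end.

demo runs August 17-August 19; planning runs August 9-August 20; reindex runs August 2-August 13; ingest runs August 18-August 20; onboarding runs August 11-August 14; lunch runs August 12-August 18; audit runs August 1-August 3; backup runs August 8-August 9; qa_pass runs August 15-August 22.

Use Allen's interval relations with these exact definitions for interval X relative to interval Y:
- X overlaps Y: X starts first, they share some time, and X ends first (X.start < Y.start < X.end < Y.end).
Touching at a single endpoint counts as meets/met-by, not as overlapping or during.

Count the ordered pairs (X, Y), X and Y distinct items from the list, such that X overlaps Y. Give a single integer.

Checking all 72 ordered pairs for relation 'overlaps'; matching pairs in alphabetical order:
(audit, reindex): audit overlaps reindex ✓
(demo, ingest): demo overlaps ingest ✓
(lunch, demo): lunch overlaps demo ✓
(lunch, qa_pass): lunch overlaps qa_pass ✓
(onboarding, lunch): onboarding overlaps lunch ✓
(planning, qa_pass): planning overlaps qa_pass ✓
(reindex, lunch): reindex overlaps lunch ✓
(reindex, onboarding): reindex overlaps onboarding ✓
(reindex, planning): reindex overlaps planning ✓
Count: 9.

9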